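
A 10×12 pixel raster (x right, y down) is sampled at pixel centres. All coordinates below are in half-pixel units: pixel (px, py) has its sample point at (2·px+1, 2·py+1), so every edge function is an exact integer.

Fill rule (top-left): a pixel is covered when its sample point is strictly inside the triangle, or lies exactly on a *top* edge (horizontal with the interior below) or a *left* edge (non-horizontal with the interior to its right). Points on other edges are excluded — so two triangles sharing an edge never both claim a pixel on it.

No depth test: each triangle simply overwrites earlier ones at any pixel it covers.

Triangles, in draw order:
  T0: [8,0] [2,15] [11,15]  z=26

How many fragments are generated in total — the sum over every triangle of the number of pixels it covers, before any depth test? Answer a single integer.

T0:
  2·area = 135  (B↔C swapped to make it positive)
  edge (8, 0)→(11, 15): d=(3,15) right/bottom  bias=-1
  edge (11, 15)→(2, 15): d=(-9,0) right/bottom  bias=-1
  edge (2, 15)→(8, 0): d=(6,-15) top-left  bias=+0
    (3,1)@(7, 3): e=[24,108,3] → #
    (4,1)@(9, 3): e=[-6,108,33] → ·
    (3,2)@(7, 5): e=[30,90,15] → #
    (4,2)@(9, 5): e=[0,90,45] → ·  [on edge]
    (3,3)@(7, 7): e=[36,72,27] → #
    (4,3)@(9, 7): e=[6,72,57] → #
    (5,3)@(11, 7): e=[-24,72,87] → ·
    (2,4)@(5, 9): e=[72,54,9] → #
    (5,4)@(11, 9): e=[-18,54,99] → ·
    (2,5)@(5, 11): e=[78,36,21] → #
    (5,5)@(11, 11): e=[-12,36,111] → ·
    (1,6)@(3, 13): e=[114,18,3] → #
    (0,7)@(1, 15): e=[150,0,-15] → ·  [on edge]
    (1,7)@(3, 15): e=[120,0,15] → ·  [on edge]
    (2,7)@(5, 15): e=[90,0,45] → ·  [on edge]
    (3,7)@(7, 15): e=[60,0,75] → ·  [on edge]
    (4,7)@(9, 15): e=[30,0,105] → ·  [on edge]
    (5,7)@(11, 15): e=[0,0,135] → ·  [on edge]
    (6,7)@(13, 15): e=[-30,0,165] → ·  [on edge]
    (7,7)@(15, 15): e=[-60,0,195] → ·  [on edge]
    (8,7)@(17, 15): e=[-90,0,225] → ·  [on edge]
    (9,7)@(19, 15): e=[-120,0,255] → ·  [on edge]
  covered (14 px):
    · · · · · · · · · ·
    · · · # · · · · · ·
    · · · # · · · · · ·
    · · · # # · · · · ·
    · · # # # · · · · ·
    · · # # # · · · · ·
    · # # # # · · · · ·
    · · · · · · · · · ·
    · · · · · · · · · ·
    · · · · · · · · · ·
    · · · · · · · · · ·
    · · · · · · · · · ·

Final: 14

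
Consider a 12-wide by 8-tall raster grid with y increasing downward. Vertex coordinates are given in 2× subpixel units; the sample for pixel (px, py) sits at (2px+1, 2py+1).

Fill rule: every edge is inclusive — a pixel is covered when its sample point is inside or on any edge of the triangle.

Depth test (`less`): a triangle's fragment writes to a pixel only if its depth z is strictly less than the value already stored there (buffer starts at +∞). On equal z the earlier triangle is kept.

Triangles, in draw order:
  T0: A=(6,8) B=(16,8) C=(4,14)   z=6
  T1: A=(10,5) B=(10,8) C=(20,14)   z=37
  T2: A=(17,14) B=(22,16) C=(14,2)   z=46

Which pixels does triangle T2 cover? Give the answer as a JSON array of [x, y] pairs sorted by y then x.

T0:
  2·area = 60
  edge (6, 8)→(16, 8): d=(10,0) inclusive
  edge (16, 8)→(4, 14): d=(-12,6) inclusive
  edge (4, 14)→(6, 8): d=(2,-6) inclusive
    (3,2)@(7, 5): e=[-30,90,0] → ·  [on edge]
    (3,4)@(7, 9): e=[10,42,8] → █
    (4,4)@(9, 9): e=[10,30,20] → █
    (5,4)@(11, 9): e=[10,18,32] → █
    (6,4)@(13, 9): e=[10,6,44] → █
    (7,4)@(15, 9): e=[10,-6,56] → ·
    (2,5)@(5, 11): e=[30,30,0] → █  [on edge]
    (5,5)@(11, 11): e=[30,-6,36] → ·
    (6,5)@(13, 11): e=[30,-18,48] → ·
    (2,6)@(5, 13): e=[50,6,4] → █
    (3,6)@(7, 13): e=[50,-6,16] → ·
    (4,6)@(9, 13): e=[50,-18,28] → ·
  covered (8 px):
    · · · · · · · · · · · ·
    · · · · · · · · · · · ·
    · · · · · · · · · · · ·
    · · · · · · · · · · · ·
    · · · █ █ █ █ · · · · ·
    · · █ █ █ · · · · · · ·
    · · █ · · · · · · · · ·
    · · · · · · · · · · · ·
T1:
  2·area = 30  (B↔C swapped to make it positive)
  edge (10, 5)→(20, 14): d=(10,9) inclusive
  edge (20, 14)→(10, 8): d=(-10,-6) inclusive
  edge (10, 8)→(10, 5): d=(0,-3) inclusive
    (2,2)@(5, 5): e=[45,0,-15] → ·  [on edge]
    (5,3)@(11, 7): e=[11,16,3] → █
    (6,3)@(13, 7): e=[-7,28,9] → ·
    (5,4)@(11, 9): e=[31,-4,3] → ·
    (6,4)@(13, 9): e=[13,8,9] → █
    (7,4)@(15, 9): e=[-5,20,15] → ·
    (6,5)@(13, 11): e=[33,-12,9] → ·
    (7,5)@(15, 11): e=[15,0,15] → █  [on edge]
    (8,5)@(17, 11): e=[-3,12,21] → ·
    (7,6)@(15, 13): e=[35,-20,15] → ·
  covered (3 px):
    · · · · · · · · · · · ·
    · · · · · · · · · · · ·
    · · · · · · · · · · · ·
    · · · · · █ · · · · · ·
    · · · · · · █ · · · · ·
    · · · · · · · █ · · · ·
    · · · · · · · · · · · ·
    · · · · · · · · · · · ·
T2:
  2·area = 54  (B↔C swapped to make it positive)
  edge (17, 14)→(14, 2): d=(-3,-12) inclusive
  edge (14, 2)→(22, 16): d=(8,14) inclusive
  edge (22, 16)→(17, 14): d=(-5,-2) inclusive
    (7,2)@(15, 5): e=[3,10,41] → █
    (8,2)@(17, 5): e=[27,-18,45] → ·
    (7,3)@(15, 7): e=[-3,26,31] → ·
    (8,4)@(17, 9): e=[15,14,25] → █
    (9,4)@(19, 9): e=[39,-14,29] → ·
    (8,5)@(17, 11): e=[9,30,15] → █
    (9,5)@(19, 11): e=[33,2,19] → █
    (10,5)@(21, 11): e=[57,-26,23] → ·
    (8,6)@(17, 13): e=[3,46,5] → █
    (10,6)@(21, 13): e=[51,-10,13] → ·
    (8,7)@(17, 15): e=[-3,62,-5] → ·
    (9,7)@(19, 15): e=[21,34,-1] → ·
  covered (7 px):
    · · · · · · · · · · · ·
    · · · · · · · · · · · ·
    · · · · · · · █ · · · ·
    · · · · · · · · · · · ·
    · · · · · · · · █ · · ·
    · · · · · · · · █ █ · ·
    · · · · · · · · █ █ · ·
    · · · · · · · · · · █ ·

Answer: [[7,2],[8,4],[8,5],[9,5],[8,6],[9,6],[10,7]]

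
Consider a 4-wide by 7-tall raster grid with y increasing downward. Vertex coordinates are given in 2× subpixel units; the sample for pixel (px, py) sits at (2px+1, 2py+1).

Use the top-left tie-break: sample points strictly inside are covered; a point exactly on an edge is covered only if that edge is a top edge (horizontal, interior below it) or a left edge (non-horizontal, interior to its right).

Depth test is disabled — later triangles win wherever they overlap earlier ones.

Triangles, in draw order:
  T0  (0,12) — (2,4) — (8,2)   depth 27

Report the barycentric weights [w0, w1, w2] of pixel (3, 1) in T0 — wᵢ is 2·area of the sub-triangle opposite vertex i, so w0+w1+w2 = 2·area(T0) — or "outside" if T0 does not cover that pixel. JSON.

T0:
  2·area = 44
  edge (0, 12)→(2, 4): d=(2,-8) top-left  bias=+0
  edge (2, 4)→(8, 2): d=(6,-2) top-left  bias=+0
  edge (8, 2)→(0, 12): d=(-8,10) right/bottom  bias=-1
    (2,1)@(5, 3): e=[22,0,22] → █  [on edge]
    (3,1)@(7, 3): e=[38,4,2] → █
    (1,2)@(3, 5): e=[10,8,26] → █
    (3,2)@(7, 5): e=[42,16,-14] → ·
    (1,3)@(3, 7): e=[14,20,10] → █
    (2,3)@(5, 7): e=[30,24,-10] → ·
    (0,4)@(1, 9): e=[2,28,14] → █
    (1,4)@(3, 9): e=[18,32,-6] → ·
    (0,5)@(1, 11): e=[6,40,-2] → ·
  covered (6 px):
    · · · ·
    · · █ █
    · █ █ ·
    · █ · ·
    █ · · ·
    · · · ·
    · · · ·

Answer: [4,2,38]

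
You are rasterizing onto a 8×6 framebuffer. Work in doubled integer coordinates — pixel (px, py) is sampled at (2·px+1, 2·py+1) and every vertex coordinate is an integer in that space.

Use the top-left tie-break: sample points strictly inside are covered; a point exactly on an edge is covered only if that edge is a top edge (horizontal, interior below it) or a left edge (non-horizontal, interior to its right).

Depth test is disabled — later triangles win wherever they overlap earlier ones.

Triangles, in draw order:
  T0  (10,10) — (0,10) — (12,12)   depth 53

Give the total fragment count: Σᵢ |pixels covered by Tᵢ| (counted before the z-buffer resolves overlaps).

T0:
  2·area = 20  (B↔C swapped to make it positive)
  edge (10, 10)→(12, 12): d=(2,2) right/bottom  bias=-1
  edge (12, 12)→(0, 10): d=(-12,-2) top-left  bias=+0
  edge (0, 10)→(10, 10): d=(10,0) top-left  bias=+0
    (0,0)@(1, 1): e=[0,110,-90] → ·  [on edge]
    (1,1)@(3, 3): e=[0,90,-70] → ·  [on edge]
    (2,2)@(5, 5): e=[0,70,-50] → ·  [on edge]
    (3,3)@(7, 7): e=[0,50,-30] → ·  [on edge]
    (4,4)@(9, 9): e=[0,30,-10] → ·  [on edge]
    (3,5)@(7, 11): e=[8,2,10] → █
    (4,5)@(9, 11): e=[4,6,10] → █
    (5,5)@(11, 11): e=[0,10,10] → ·  [on edge]
  covered (2 px):
    · · · · · · · ·
    · · · · · · · ·
    · · · · · · · ·
    · · · · · · · ·
    · · · · · · · ·
    · · · █ █ · · ·

Result: 2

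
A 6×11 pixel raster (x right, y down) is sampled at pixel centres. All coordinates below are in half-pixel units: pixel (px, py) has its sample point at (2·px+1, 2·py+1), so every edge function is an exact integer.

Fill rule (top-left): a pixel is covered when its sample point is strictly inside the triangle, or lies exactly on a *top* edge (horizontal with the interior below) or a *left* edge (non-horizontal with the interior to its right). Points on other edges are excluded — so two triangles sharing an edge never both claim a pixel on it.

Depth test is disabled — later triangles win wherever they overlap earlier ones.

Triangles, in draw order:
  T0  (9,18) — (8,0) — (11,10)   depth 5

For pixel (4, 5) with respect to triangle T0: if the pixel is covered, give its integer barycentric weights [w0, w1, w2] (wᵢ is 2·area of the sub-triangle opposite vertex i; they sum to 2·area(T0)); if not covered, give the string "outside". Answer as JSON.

T0:
  2·area = 44
  edge (9, 18)→(8, 0): d=(-1,-18) top-left  bias=+0
  edge (8, 0)→(11, 10): d=(3,10) right/bottom  bias=-1
  edge (11, 10)→(9, 18): d=(-2,8) right/bottom  bias=-1
    (4,2)@(9, 5): e=[13,5,26] → █
    (5,2)@(11, 5): e=[49,-15,10] → ·
    (4,3)@(9, 7): e=[11,11,22] → █
    (5,3)@(11, 7): e=[47,-9,6] → ·
    (4,4)@(9, 9): e=[9,17,18] → █
    (5,4)@(11, 9): e=[45,-3,2] → ·
    (4,5)@(9, 11): e=[7,23,14] → █
    (5,5)@(11, 11): e=[43,3,-2] → ·
    (4,6)@(9, 13): e=[5,29,10] → █
    (5,6)@(11, 13): e=[41,9,-6] → ·
    (4,7)@(9, 15): e=[3,35,6] → █
    (5,7)@(11, 15): e=[39,15,-10] → ·
  covered (7 px):
    · · · · · ·
    · · · · · ·
    · · · · █ ·
    · · · · █ ·
    · · · · █ ·
    · · · · █ ·
    · · · · █ ·
    · · · · █ ·
    · · · · █ ·
    · · · · · ·
    · · · · · ·

Final: [23,14,7]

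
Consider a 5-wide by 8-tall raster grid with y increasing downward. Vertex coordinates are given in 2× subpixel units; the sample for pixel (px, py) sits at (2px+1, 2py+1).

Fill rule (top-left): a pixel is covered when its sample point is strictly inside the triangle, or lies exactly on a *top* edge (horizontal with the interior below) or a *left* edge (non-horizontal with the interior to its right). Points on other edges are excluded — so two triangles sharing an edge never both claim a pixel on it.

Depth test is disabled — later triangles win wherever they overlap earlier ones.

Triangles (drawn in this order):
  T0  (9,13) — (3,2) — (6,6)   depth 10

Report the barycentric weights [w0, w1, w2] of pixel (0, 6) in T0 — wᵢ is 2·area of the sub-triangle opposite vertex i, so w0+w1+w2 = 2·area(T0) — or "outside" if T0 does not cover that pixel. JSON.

T0:
  2·area = 9
  edge (9, 13)→(3, 2): d=(-6,-11) top-left  bias=+0
  edge (3, 2)→(6, 6): d=(3,4) right/bottom  bias=-1
  edge (6, 6)→(9, 13): d=(3,7) right/bottom  bias=-1
    (2,2)@(5, 5): e=[4,1,4] → █
    (3,2)@(7, 5): e=[26,-7,-10] → ·
    (2,3)@(5, 7): e=[-8,7,10] → ·
    (3,4)@(7, 9): e=[2,5,2] → █
    (4,4)@(9, 9): e=[24,-3,-12] → ·
    (3,5)@(7, 11): e=[-10,11,8] → ·
    (4,6)@(9, 13): e=[0,9,0] → ·  [on edge]
  covered (2 px):
    · · · · ·
    · · · · ·
    · · █ · ·
    · · · · ·
    · · · █ ·
    · · · · ·
    · · · · ·
    · · · · ·

Answer: "outside"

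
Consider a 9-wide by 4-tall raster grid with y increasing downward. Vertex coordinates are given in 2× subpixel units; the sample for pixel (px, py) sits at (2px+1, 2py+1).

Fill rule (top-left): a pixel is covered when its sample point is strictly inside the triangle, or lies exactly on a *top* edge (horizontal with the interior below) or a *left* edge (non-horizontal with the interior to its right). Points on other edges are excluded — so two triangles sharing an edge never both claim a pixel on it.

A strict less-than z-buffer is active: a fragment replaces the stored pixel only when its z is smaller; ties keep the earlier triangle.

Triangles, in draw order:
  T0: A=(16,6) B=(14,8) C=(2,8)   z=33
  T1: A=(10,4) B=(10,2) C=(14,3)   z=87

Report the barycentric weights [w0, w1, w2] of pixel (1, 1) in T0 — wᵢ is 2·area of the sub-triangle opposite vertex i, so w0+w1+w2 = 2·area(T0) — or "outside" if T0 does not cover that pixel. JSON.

T0:
  2·area = 24
  edge (16, 6)→(14, 8): d=(-2,2) right/bottom  bias=-1
  edge (14, 8)→(2, 8): d=(-12,0) right/bottom  bias=-1
  edge (2, 8)→(16, 6): d=(14,-2) top-left  bias=+0
    (8,2)@(17, 5): e=[0,36,-12] → ·  [on edge]
    (4,3)@(9, 7): e=[12,12,0] → #  [on edge]
    (5,3)@(11, 7): e=[8,12,4] → #
    (6,3)@(13, 7): e=[4,12,8] → #
    (7,3)@(15, 7): e=[0,12,12] → ·  [on edge]
  covered (3 px):
    · · · · · · · · ·
    · · · · · · · · ·
    · · · · · · · · ·
    · · · · # # # · ·
T1:
  2·area = 8
  edge (10, 4)→(10, 2): d=(0,-2) top-left  bias=+0
  edge (10, 2)→(14, 3): d=(4,1) right/bottom  bias=-1
  edge (14, 3)→(10, 4): d=(-4,1) right/bottom  bias=-1
    (5,1)@(11, 3): e=[2,3,3] → #
    (6,1)@(13, 3): e=[6,1,1] → #
    (7,1)@(15, 3): e=[10,-1,-1] → ·
    (5,2)@(11, 5): e=[2,11,-5] → ·
    (6,2)@(13, 5): e=[6,9,-7] → ·
  covered (2 px):
    · · · · · · · · ·
    · · · · · # # · ·
    · · · · · · · · ·
    · · · · · · · · ·

Final: "outside"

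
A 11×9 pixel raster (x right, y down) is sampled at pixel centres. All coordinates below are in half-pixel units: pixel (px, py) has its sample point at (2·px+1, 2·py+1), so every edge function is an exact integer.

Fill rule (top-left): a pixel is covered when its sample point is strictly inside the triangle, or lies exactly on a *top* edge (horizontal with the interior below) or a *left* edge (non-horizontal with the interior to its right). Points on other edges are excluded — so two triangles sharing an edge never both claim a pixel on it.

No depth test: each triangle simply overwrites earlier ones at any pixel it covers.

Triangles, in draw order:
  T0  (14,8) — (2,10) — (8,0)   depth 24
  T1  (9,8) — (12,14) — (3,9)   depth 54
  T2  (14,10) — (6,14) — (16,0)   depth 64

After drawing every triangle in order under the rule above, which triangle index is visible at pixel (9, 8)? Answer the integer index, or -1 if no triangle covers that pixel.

T0:
  2·area = 108
  edge (14, 8)→(2, 10): d=(-12,2) right/bottom  bias=-1
  edge (2, 10)→(8, 0): d=(6,-10) top-left  bias=+0
  edge (8, 0)→(14, 8): d=(6,8) right/bottom  bias=-1
    (3,1)@(7, 3): e=[74,8,26] → X
    (4,1)@(9, 3): e=[70,28,10] → X
    (5,1)@(11, 3): e=[66,48,-6] → .
    (2,2)@(5, 5): e=[54,0,54] → X  [on edge]
    (5,2)@(11, 5): e=[42,60,6] → X
    (6,2)@(13, 5): e=[38,80,-10] → .
    (2,3)@(5, 7): e=[30,12,66] → X
    (6,3)@(13, 7): e=[14,92,2] → X
    (7,3)@(15, 7): e=[10,112,-14] → .
    (1,4)@(3, 9): e=[10,4,94] → X
    (4,4)@(9, 9): e=[-2,64,46] → .
    (5,4)@(11, 9): e=[-6,84,30] → .
  covered (14 px):
    . . . . . . . . . . .
    . . . X X . . . . . .
    . . X X X X . . . . .
    . . X X X X X . . . .
    . X X X . . . . . . .
    . . . . . . . . . . .
    . . . . . . . . . . .
    . . . . . . . . . . .
    . . . . . . . . . . .
T1:
  2·area = 39
  edge (9, 8)→(12, 14): d=(3,6) right/bottom  bias=-1
  edge (12, 14)→(3, 9): d=(-9,-5) top-left  bias=+0
  edge (3, 9)→(9, 8): d=(6,-1) top-left  bias=+0
    (7,3)@(15, 7): e=[-39,78,0] → .  [on edge]
    (1,4)@(3, 9): e=[39,0,0] → X  [on edge]
    (2,4)@(5, 9): e=[27,10,2] → X
    (3,4)@(7, 9): e=[15,20,4] → X
    (4,4)@(9, 9): e=[3,30,6] → X
    (5,4)@(11, 9): e=[-9,40,8] → .
    (1,5)@(3, 11): e=[45,-18,12] → .
    (2,5)@(5, 11): e=[33,-8,14] → .
    (3,5)@(7, 11): e=[21,2,16] → X
    (5,5)@(11, 11): e=[-3,22,20] → .
    (3,6)@(7, 13): e=[27,-16,28] → .
    (4,6)@(9, 13): e=[15,-6,30] → .
  covered (7 px):
    . . . . . . . . . . .
    . . . . . . . . . . .
    . . . . . . . . . . .
    . . . . . . . . . . .
    . X X X X . . . . . .
    . . . X X . . . . . .
    . . . . . X . . . . .
    . . . . . . . . . . .
    . . . . . . . . . . .
T2:
  2·area = 72
  edge (14, 10)→(6, 14): d=(-8,4) right/bottom  bias=-1
  edge (6, 14)→(16, 0): d=(10,-14) top-left  bias=+0
  edge (16, 0)→(14, 10): d=(-2,10) right/bottom  bias=-1
    (7,1)@(15, 3): e=[52,16,4] → X
    (8,1)@(17, 3): e=[44,44,-16] → .
    (6,2)@(13, 5): e=[44,8,20] → X
    (7,2)@(15, 5): e=[36,36,0] → .  [on edge]
    (5,3)@(11, 7): e=[36,0,36] → X  [on edge]
    (7,3)@(15, 7): e=[20,56,-4] → .
    (5,4)@(11, 9): e=[20,20,32] → X
    (7,4)@(15, 9): e=[4,76,-8] → .
    (4,5)@(9, 11): e=[12,12,48] → X
    (6,5)@(13, 11): e=[-4,68,8] → .
    (3,6)@(7, 13): e=[4,4,64] → X
    (4,6)@(9, 13): e=[-4,32,44] → .
    (6,7)@(13, 15): e=[-36,108,0] → .  [on edge]
  covered (9 px):
    . . . . . . . . . . .
    . . . . . . . X . . .
    . . . . . . X . . . .
    . . . . . X X . . . .
    . . . . . X X . . . .
    . . . . X X . . . . .
    . . . X . . . . . . .
    . . . . . . . . . . .
    . . . . . . . . . . .

Z-buffer (winner per pixel, '.' = empty):
  . . . . . . . . . . .
  . . . 0 0 . . 2 . . .
  . . 0 0 0 0 2 . . . .
  . . 0 0 0 2 2 . . . .
  . 1 1 1 1 2 2 . . . .
  . . . 1 2 2 . . . . .
  . . . 2 . 1 . . . . .
  . . . . . . . . . . .
  . . . . . . . . . . .

Result: -1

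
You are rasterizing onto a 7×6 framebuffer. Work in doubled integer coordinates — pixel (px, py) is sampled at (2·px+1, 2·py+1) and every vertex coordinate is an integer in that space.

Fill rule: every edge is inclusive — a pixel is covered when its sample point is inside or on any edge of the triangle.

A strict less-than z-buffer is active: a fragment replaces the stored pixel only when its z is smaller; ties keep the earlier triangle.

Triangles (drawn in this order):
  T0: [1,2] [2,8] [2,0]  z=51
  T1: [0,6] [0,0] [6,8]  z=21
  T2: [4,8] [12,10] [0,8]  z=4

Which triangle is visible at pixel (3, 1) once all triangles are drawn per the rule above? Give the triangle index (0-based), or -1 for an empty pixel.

T0:
  2·area = 8  (B↔C swapped to make it positive)
  edge (1, 2)→(2, 0): d=(1,-2) inclusive
  edge (2, 0)→(2, 8): d=(0,8) inclusive
  edge (2, 8)→(1, 2): d=(-1,-6) inclusive
  covered (0 px):
    · · · · · · ·
    · · · · · · ·
    · · · · · · ·
    · · · · · · ·
    · · · · · · ·
    · · · · · · ·
T1:
  2·area = 36
  edge (0, 6)→(0, 0): d=(0,-6) inclusive
  edge (0, 0)→(6, 8): d=(6,8) inclusive
  edge (6, 8)→(0, 6): d=(-6,-2) inclusive
    (0,1)@(1, 3): e=[6,10,20] → █
    (1,1)@(3, 3): e=[18,-6,24] → ·
    (0,2)@(1, 5): e=[6,22,8] → █
    (1,2)@(3, 5): e=[18,6,12] → █
    (2,2)@(5, 5): e=[30,-10,16] → ·
    (0,3)@(1, 7): e=[6,34,-4] → ·
    (1,3)@(3, 7): e=[18,18,0] → █  [on edge]
    (2,3)@(5, 7): e=[30,2,4] → █
    (3,3)@(7, 7): e=[42,-14,8] → ·
    (1,4)@(3, 9): e=[18,30,-12] → ·
    (2,4)@(5, 9): e=[30,14,-8] → ·
    (4,4)@(9, 9): e=[54,-18,0] → ·  [on edge]
  covered (5 px):
    · · · · · · ·
    █ · · · · · ·
    █ █ · · · · ·
    · █ █ · · · ·
    · · · · · · ·
    · · · · · · ·
T2:
  2·area = 8
  edge (4, 8)→(12, 10): d=(8,2) inclusive
  edge (12, 10)→(0, 8): d=(-12,-2) inclusive
  edge (0, 8)→(4, 8): d=(4,0) inclusive
    (3,4)@(7, 9): e=[2,2,4] → █
    (4,4)@(9, 9): e=[-2,6,4] → ·
    (3,5)@(7, 11): e=[18,-22,12] → ·
  covered (1 px):
    · · · · · · ·
    · · · · · · ·
    · · · · · · ·
    · · · · · · ·
    · · · █ · · ·
    · · · · · · ·

Z-buffer (winner per pixel, '.' = empty):
  . . . . . . .
  1 . . . . . .
  1 1 . . . . .
  . 1 1 . . . .
  . . . 2 . . .
  . . . . . . .

Result: -1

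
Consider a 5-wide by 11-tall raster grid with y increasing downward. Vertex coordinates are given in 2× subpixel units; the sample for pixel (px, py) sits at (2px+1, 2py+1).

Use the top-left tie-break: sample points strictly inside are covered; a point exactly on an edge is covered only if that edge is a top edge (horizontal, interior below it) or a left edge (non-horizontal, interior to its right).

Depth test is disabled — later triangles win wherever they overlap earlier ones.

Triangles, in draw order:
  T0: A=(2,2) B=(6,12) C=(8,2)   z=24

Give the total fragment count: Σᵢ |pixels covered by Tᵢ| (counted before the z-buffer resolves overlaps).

T0:
  2·area = 60  (B↔C swapped to make it positive)
  edge (2, 2)→(8, 2): d=(6,0) top-left  bias=+0
  edge (8, 2)→(6, 12): d=(-2,10) right/bottom  bias=-1
  edge (6, 12)→(2, 2): d=(-4,-10) top-left  bias=+0
    (1,1)@(3, 3): e=[6,48,6] → X
    (2,1)@(5, 3): e=[6,28,26] → X
    (3,1)@(7, 3): e=[6,8,46] → X
    (4,1)@(9, 3): e=[6,-12,66] → .
    (1,2)@(3, 5): e=[18,44,-2] → .
    (2,2)@(5, 5): e=[18,24,18] → X
    (4,2)@(9, 5): e=[18,-16,58] → .
    (2,3)@(5, 7): e=[30,20,10] → X
    (3,3)@(7, 7): e=[30,0,30] → .  [on edge]
    (2,4)@(5, 9): e=[42,16,2] → X
    (3,4)@(7, 9): e=[42,-4,22] → .
    (2,5)@(5, 11): e=[54,12,-6] → .
    (2,8)@(5, 17): e=[90,0,-30] → .  [on edge]
  covered (7 px):
    . . . . .
    . X X X .
    . . X X .
    . . X . .
    . . X . .
    . . . . .
    . . . . .
    . . . . .
    . . . . .
    . . . . .
    . . . . .

Final: 7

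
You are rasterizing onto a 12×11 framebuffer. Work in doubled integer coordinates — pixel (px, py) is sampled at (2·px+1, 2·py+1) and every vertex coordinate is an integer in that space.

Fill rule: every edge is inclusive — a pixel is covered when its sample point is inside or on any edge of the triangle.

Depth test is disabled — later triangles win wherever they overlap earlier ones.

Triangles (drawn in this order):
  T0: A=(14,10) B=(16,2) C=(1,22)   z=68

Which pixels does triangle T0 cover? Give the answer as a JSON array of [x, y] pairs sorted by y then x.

T0:
  2·area = 80  (B↔C swapped to make it positive)
  edge (14, 10)→(1, 22): d=(-13,12) inclusive
  edge (1, 22)→(16, 2): d=(15,-20) inclusive
  edge (16, 2)→(14, 10): d=(-2,8) inclusive
    (7,2)@(15, 5): e=[53,25,2] → X
    (8,2)@(17, 5): e=[29,65,-14] → .
    (6,3)@(13, 7): e=[51,15,14] → X
    (7,3)@(15, 7): e=[27,55,-2] → .
    (5,4)@(11, 9): e=[49,5,26] → X
    (7,4)@(15, 9): e=[1,85,-6] → .
    (5,5)@(11, 11): e=[23,35,22] → X
    (6,5)@(13, 11): e=[-1,75,6] → .
    (4,6)@(9, 13): e=[21,25,34] → X
    (5,6)@(11, 13): e=[-3,65,18] → .
    (3,7)@(7, 15): e=[19,15,46] → X
    (4,7)@(9, 15): e=[-5,55,30] → .
  covered (8 px):
    . . . . . . . . . . . .
    . . . . . . . . . . . .
    . . . . . . . X . . . .
    . . . . . . X . . . . .
    . . . . . X X . . . . .
    . . . . . X . . . . . .
    . . . . X . . . . . . .
    . . . X . . . . . . . .
    . . X . . . . . . . . .
    . . . . . . . . . . . .
    . . . . . . . . . . . .

Final: [[7,2],[6,3],[5,4],[6,4],[5,5],[4,6],[3,7],[2,8]]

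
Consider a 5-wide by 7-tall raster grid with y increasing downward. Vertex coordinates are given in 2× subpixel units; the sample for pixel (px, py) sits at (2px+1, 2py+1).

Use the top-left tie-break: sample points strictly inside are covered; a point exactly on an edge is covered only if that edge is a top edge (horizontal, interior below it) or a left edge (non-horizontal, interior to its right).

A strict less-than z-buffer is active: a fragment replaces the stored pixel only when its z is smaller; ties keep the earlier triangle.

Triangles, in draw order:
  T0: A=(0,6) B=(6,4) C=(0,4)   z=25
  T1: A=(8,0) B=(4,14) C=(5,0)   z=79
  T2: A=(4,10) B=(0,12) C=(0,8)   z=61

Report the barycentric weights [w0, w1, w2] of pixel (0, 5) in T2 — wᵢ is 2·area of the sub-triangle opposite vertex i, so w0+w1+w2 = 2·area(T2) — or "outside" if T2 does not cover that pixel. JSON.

T0:
  2·area = 12  (B↔C swapped to make it positive)
  edge (0, 6)→(0, 4): d=(0,-2) top-left  bias=+0
  edge (0, 4)→(6, 4): d=(6,0) top-left  bias=+0
  edge (6, 4)→(0, 6): d=(-6,2) right/bottom  bias=-1
    (4,1)@(9, 3): e=[18,-6,0] → ·  [on edge]
    (0,2)@(1, 5): e=[2,6,4] → #
    (1,2)@(3, 5): e=[6,6,0] → ·  [on edge]
    (0,3)@(1, 7): e=[2,18,-8] → ·
  covered (1 px):
    · · · · ·
    · · · · ·
    # · · · ·
    · · · · ·
    · · · · ·
    · · · · ·
    · · · · ·
T1:
  2·area = 42
  edge (8, 0)→(4, 14): d=(-4,14) right/bottom  bias=-1
  edge (4, 14)→(5, 0): d=(1,-14) top-left  bias=+0
  edge (5, 0)→(8, 0): d=(3,0) top-left  bias=+0
    (2,0)@(5, 1): e=[38,1,3] → #
    (3,0)@(7, 1): e=[10,29,3] → #
    (4,0)@(9, 1): e=[-18,57,3] → ·
    (2,1)@(5, 3): e=[30,3,9] → #
    (4,1)@(9, 3): e=[-26,59,9] → ·
    (2,2)@(5, 5): e=[22,5,15] → #
    (3,2)@(7, 5): e=[-6,33,15] → ·
    (2,3)@(5, 7): e=[14,7,21] → #
    (3,3)@(7, 7): e=[-14,35,21] → ·
    (2,4)@(5, 9): e=[6,9,27] → #
    (3,4)@(7, 9): e=[-22,37,27] → ·
    (2,5)@(5, 11): e=[-2,11,33] → ·
  covered (7 px):
    · · # # ·
    · · # # ·
    · · # · ·
    · · # · ·
    · · # · ·
    · · · · ·
    · · · · ·
T2:
  2·area = 16
  edge (4, 10)→(0, 12): d=(-4,2) right/bottom  bias=-1
  edge (0, 12)→(0, 8): d=(0,-4) top-left  bias=+0
  edge (0, 8)→(4, 10): d=(4,2) right/bottom  bias=-1
    (0,4)@(1, 9): e=[10,4,2] → #
    (1,4)@(3, 9): e=[6,12,-2] → ·
    (0,5)@(1, 11): e=[2,4,10] → #
    (1,5)@(3, 11): e=[-2,12,6] → ·
    (0,6)@(1, 13): e=[-6,4,18] → ·
  covered (2 px):
    · · · · ·
    · · · · ·
    · · · · ·
    · · · · ·
    # · · · ·
    # · · · ·
    · · · · ·

Final: [4,10,2]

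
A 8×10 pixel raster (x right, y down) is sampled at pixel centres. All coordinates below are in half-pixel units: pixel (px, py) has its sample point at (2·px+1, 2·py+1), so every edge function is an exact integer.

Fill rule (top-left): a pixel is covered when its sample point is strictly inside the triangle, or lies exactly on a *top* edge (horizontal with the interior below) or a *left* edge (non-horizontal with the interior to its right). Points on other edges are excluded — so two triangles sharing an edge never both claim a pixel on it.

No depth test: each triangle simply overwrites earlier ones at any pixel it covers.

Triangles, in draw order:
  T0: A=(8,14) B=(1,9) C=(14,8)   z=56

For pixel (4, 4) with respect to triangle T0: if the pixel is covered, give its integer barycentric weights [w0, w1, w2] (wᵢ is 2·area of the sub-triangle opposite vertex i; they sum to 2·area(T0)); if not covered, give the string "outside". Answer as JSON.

T0:
  2·area = 72
  edge (8, 14)→(1, 9): d=(-7,-5) top-left  bias=+0
  edge (1, 9)→(14, 8): d=(13,-1) top-left  bias=+0
  edge (14, 8)→(8, 14): d=(-6,6) right/bottom  bias=-1
    (7,3)@(15, 7): e=[84,-12,0] → ·  [on edge]
    (0,4)@(1, 9): e=[0,0,72] → #  [on edge]
    (1,4)@(3, 9): e=[10,2,60] → #
    (2,4)@(5, 9): e=[20,4,48] → #
    (3,4)@(7, 9): e=[30,6,36] → #
    (4,4)@(9, 9): e=[40,8,24] → #
    (5,4)@(11, 9): e=[50,10,12] → #
    (6,4)@(13, 9): e=[60,12,0] → ·  [on edge]
    (0,5)@(1, 11): e=[-14,26,60] → ·
    (1,5)@(3, 11): e=[-4,28,48] → ·
    (2,5)@(5, 11): e=[6,30,36] → #
    (5,5)@(11, 11): e=[36,36,0] → ·  [on edge]
    (4,6)@(9, 13): e=[12,60,0] → ·  [on edge]
    (3,7)@(7, 15): e=[-12,84,0] → ·  [on edge]
    (2,8)@(5, 17): e=[-36,108,0] → ·  [on edge]
    (1,9)@(3, 19): e=[-60,132,0] → ·  [on edge]
    (7,9)@(15, 19): e=[0,144,-72] → ·  [on edge]
  covered (10 px):
    · · · · · · · ·
    · · · · · · · ·
    · · · · · · · ·
    · · · · · · · ·
    # # # # # # · ·
    · · # # # · · ·
    · · · # · · · ·
    · · · · · · · ·
    · · · · · · · ·
    · · · · · · · ·

Answer: [8,24,40]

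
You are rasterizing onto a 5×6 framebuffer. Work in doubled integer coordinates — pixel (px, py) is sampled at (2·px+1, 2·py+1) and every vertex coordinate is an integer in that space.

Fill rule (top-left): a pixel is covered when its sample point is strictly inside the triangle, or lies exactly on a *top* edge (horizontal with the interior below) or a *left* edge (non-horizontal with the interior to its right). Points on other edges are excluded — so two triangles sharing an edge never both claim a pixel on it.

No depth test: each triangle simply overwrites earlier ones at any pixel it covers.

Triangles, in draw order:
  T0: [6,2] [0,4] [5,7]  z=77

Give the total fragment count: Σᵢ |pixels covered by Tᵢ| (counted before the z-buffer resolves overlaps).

T0:
  2·area = 28  (B↔C swapped to make it positive)
  edge (6, 2)→(5, 7): d=(-1,5) right/bottom  bias=-1
  edge (5, 7)→(0, 4): d=(-5,-3) top-left  bias=+0
  edge (0, 4)→(6, 2): d=(6,-2) top-left  bias=+0
    (4,0)@(9, 1): e=[-14,42,0] → ·  [on edge]
    (1,1)@(3, 3): e=[14,14,0] → #  [on edge]
    (2,1)@(5, 3): e=[4,20,4] → #
    (3,1)@(7, 3): e=[-6,26,8] → ·
    (1,2)@(3, 5): e=[12,4,12] → #
    (3,2)@(7, 5): e=[-8,16,20] → ·
    (1,3)@(3, 7): e=[10,-6,24] → ·
    (2,3)@(5, 7): e=[0,0,28] → ·  [on edge]
  covered (4 px):
    · · · · ·
    · # # · ·
    · # # · ·
    · · · · ·
    · · · · ·
    · · · · ·

Result: 4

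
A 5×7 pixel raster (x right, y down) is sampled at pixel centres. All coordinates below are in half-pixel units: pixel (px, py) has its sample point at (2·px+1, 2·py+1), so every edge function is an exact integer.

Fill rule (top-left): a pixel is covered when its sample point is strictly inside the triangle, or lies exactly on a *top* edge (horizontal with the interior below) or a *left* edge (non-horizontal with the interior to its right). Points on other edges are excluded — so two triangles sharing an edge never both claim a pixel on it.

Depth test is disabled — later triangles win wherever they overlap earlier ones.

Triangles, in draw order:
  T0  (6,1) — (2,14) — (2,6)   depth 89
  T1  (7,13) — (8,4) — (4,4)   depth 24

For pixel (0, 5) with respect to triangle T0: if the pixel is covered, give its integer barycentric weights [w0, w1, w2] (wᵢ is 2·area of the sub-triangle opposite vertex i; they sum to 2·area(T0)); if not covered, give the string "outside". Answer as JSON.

T0:
  2·area = 32
  edge (6, 1)→(2, 14): d=(-4,13) right/bottom  bias=-1
  edge (2, 14)→(2, 6): d=(0,-8) top-left  bias=+0
  edge (2, 6)→(6, 1): d=(4,-5) top-left  bias=+0
    (2,1)@(5, 3): e=[5,24,3] → █
    (3,1)@(7, 3): e=[-21,40,13] → ·
    (1,2)@(3, 5): e=[23,8,1] → █
    (2,2)@(5, 5): e=[-3,24,11] → ·
    (1,3)@(3, 7): e=[15,8,9] → █
    (2,3)@(5, 7): e=[-11,24,19] → ·
    (1,4)@(3, 9): e=[7,8,17] → █
    (2,4)@(5, 9): e=[-19,24,27] → ·
    (1,5)@(3, 11): e=[-1,8,25] → ·
  covered (4 px):
    · · · · ·
    · · █ · ·
    · █ · · ·
    · █ · · ·
    · █ · · ·
    · · · · ·
    · · · · ·
T1:
  2·area = 36  (B↔C swapped to make it positive)
  edge (7, 13)→(4, 4): d=(-3,-9) top-left  bias=+0
  edge (4, 4)→(8, 4): d=(4,0) top-left  bias=+0
  edge (8, 4)→(7, 13): d=(-1,9) right/bottom  bias=-1
    (1,0)@(3, 1): e=[0,-12,48] → ·  [on edge]
    (2,2)@(5, 5): e=[6,4,26] → █
    (3,2)@(7, 5): e=[24,4,8] → █
    (4,2)@(9, 5): e=[42,4,-10] → ·
    (2,3)@(5, 7): e=[0,12,24] → █  [on edge]
    (4,3)@(9, 7): e=[36,12,-12] → ·
    (2,4)@(5, 9): e=[-6,20,22] → ·
    (3,4)@(7, 9): e=[12,20,4] → █
    (4,4)@(9, 9): e=[30,20,-14] → ·
    (3,5)@(7, 11): e=[6,28,2] → █
    (4,5)@(9, 11): e=[24,28,-16] → ·
    (3,6)@(7, 13): e=[0,36,0] → ·  [on edge]
  covered (6 px):
    · · · · ·
    · · · · ·
    · · █ █ ·
    · · █ █ ·
    · · · █ ·
    · · · █ ·
    · · · · ·

Final: "outside"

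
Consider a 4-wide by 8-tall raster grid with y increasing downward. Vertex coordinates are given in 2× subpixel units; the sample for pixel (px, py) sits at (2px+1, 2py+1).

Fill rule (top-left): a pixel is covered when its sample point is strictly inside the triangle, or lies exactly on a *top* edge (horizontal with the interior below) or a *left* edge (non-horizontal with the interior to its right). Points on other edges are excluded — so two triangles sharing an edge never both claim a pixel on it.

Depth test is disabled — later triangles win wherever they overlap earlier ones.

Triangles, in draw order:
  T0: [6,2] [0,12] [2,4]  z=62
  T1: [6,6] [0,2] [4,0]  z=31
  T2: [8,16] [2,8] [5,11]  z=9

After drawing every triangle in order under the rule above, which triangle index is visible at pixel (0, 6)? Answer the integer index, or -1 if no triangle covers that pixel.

T0:
  2·area = 28
  edge (6, 2)→(0, 12): d=(-6,10) right/bottom  bias=-1
  edge (0, 12)→(2, 4): d=(2,-8) top-left  bias=+0
  edge (2, 4)→(6, 2): d=(4,-2) top-left  bias=+0
    (2,1)@(5, 3): e=[4,22,2] → █
    (3,1)@(7, 3): e=[-16,38,6] → ·
    (1,2)@(3, 5): e=[12,10,6] → █
    (2,2)@(5, 5): e=[-8,26,10] → ·
    (1,3)@(3, 7): e=[0,14,14] → ·  [on edge]
    (0,4)@(1, 9): e=[8,2,18] → █
    (1,4)@(3, 9): e=[-12,18,22] → ·
    (0,5)@(1, 11): e=[-4,6,26] → ·
  covered (3 px):
    · · · ·
    · · █ ·
    · █ · ·
    · · · ·
    █ · · ·
    · · · ·
    · · · ·
    · · · ·
T1:
  2·area = 28
  edge (6, 6)→(0, 2): d=(-6,-4) top-left  bias=+0
  edge (0, 2)→(4, 0): d=(4,-2) top-left  bias=+0
  edge (4, 0)→(6, 6): d=(2,6) right/bottom  bias=-1
    (1,0)@(3, 1): e=[18,2,8] → █
    (2,0)@(5, 1): e=[26,6,-4] → ·
    (1,1)@(3, 3): e=[6,10,12] → █
    (2,1)@(5, 3): e=[14,14,0] → ·  [on edge]
    (1,2)@(3, 5): e=[-6,18,16] → ·
    (2,2)@(5, 5): e=[2,22,4] → █
    (3,2)@(7, 5): e=[10,26,-8] → ·
    (2,3)@(5, 7): e=[-10,30,8] → ·
    (3,4)@(7, 9): e=[-14,42,0] → ·  [on edge]
  covered (3 px):
    · █ · ·
    · █ · ·
    · · █ ·
    · · · ·
    · · · ·
    · · · ·
    · · · ·
    · · · ·
T2:
  2·area = 6
  edge (8, 16)→(2, 8): d=(-6,-8) top-left  bias=+0
  edge (2, 8)→(5, 11): d=(3,3) right/bottom  bias=-1
  edge (5, 11)→(8, 16): d=(3,5) right/bottom  bias=-1
    (0,3)@(1, 7): e=[-2,0,8] → ·  [on edge]
    (1,4)@(3, 9): e=[2,0,4] → ·  [on edge]
    (2,5)@(5, 11): e=[6,0,0] → ·  [on edge]
    (3,6)@(7, 13): e=[10,0,-4] → ·  [on edge]
  covered (0 px):
    · · · ·
    · · · ·
    · · · ·
    · · · ·
    · · · ·
    · · · ·
    · · · ·
    · · · ·

Z-buffer (winner per pixel, '.' = empty):
  . 1 . .
  . 1 0 .
  . 0 1 .
  . . . .
  0 . . .
  . . . .
  . . . .
  . . . .

Result: -1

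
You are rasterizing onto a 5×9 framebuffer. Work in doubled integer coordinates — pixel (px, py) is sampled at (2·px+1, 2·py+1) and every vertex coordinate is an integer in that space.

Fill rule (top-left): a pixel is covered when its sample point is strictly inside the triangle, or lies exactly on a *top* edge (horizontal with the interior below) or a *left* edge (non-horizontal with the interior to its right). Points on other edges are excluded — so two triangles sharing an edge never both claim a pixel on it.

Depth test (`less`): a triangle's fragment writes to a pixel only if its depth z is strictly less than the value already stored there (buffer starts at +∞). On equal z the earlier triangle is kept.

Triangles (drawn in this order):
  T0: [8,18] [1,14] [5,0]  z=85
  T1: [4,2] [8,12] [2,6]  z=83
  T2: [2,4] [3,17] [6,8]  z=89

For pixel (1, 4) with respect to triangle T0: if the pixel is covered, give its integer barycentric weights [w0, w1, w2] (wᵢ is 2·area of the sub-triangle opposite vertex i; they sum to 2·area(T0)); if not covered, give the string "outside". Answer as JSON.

T0:
  2·area = 114
  edge (8, 18)→(1, 14): d=(-7,-4) top-left  bias=+0
  edge (1, 14)→(5, 0): d=(4,-14) top-left  bias=+0
  edge (5, 0)→(8, 18): d=(3,18) right/bottom  bias=-1
    (2,0)@(5, 1): e=[107,4,3] → █
    (3,0)@(7, 1): e=[115,32,-33] → ·
    (2,1)@(5, 3): e=[93,12,9] → █
    (3,1)@(7, 3): e=[101,40,-27] → ·
    (2,2)@(5, 5): e=[79,20,15] → █
    (3,2)@(7, 5): e=[87,48,-21] → ·
    (1,3)@(3, 7): e=[57,0,57] → █  [on edge]
    (3,3)@(7, 7): e=[73,56,-15] → ·
    (1,4)@(3, 9): e=[43,8,63] → █
    (3,4)@(7, 9): e=[59,64,-9] → ·
    (1,5)@(3, 11): e=[29,16,69] → █
    (3,5)@(7, 11): e=[45,72,-3] → ·
  covered (16 px):
    · · █ · ·
    · · █ · ·
    · · █ · ·
    · █ █ · ·
    · █ █ · ·
    · █ █ · ·
    · █ █ █ ·
    · █ █ █ ·
    · · · █ ·
T1:
  2·area = 36
  edge (4, 2)→(8, 12): d=(4,10) right/bottom  bias=-1
  edge (8, 12)→(2, 6): d=(-6,-6) top-left  bias=+0
  edge (2, 6)→(4, 2): d=(2,-4) top-left  bias=+0
    (0,2)@(1, 5): e=[42,0,-6] → ·  [on edge]
    (1,2)@(3, 5): e=[22,12,2] → █
    (2,2)@(5, 5): e=[2,24,10] → █
    (3,2)@(7, 5): e=[-18,36,18] → ·
    (1,3)@(3, 7): e=[30,0,6] → █  [on edge]
    (3,3)@(7, 7): e=[-10,24,22] → ·
    (1,4)@(3, 9): e=[38,-12,10] → ·
    (2,4)@(5, 9): e=[18,0,18] → █  [on edge]
    (3,4)@(7, 9): e=[-2,12,26] → ·
    (2,5)@(5, 11): e=[26,-12,22] → ·
    (3,5)@(7, 11): e=[6,0,30] → █  [on edge]
    (4,5)@(9, 11): e=[-14,12,38] → ·
    (4,6)@(9, 13): e=[-6,0,42] → ·  [on edge]
  covered (6 px):
    · · · · ·
    · · · · ·
    · █ █ · ·
    · █ █ · ·
    · · █ · ·
    · · · █ ·
    · · · · ·
    · · · · ·
    · · · · ·
T2:
  2·area = 48  (B↔C swapped to make it positive)
  edge (2, 4)→(6, 8): d=(4,4) right/bottom  bias=-1
  edge (6, 8)→(3, 17): d=(-3,9) right/bottom  bias=-1
  edge (3, 17)→(2, 4): d=(-1,-13) top-left  bias=+0
    (0,1)@(1, 3): e=[0,60,-12] → ·  [on edge]
    (1,2)@(3, 5): e=[0,36,12] → ·  [on edge]
    (3,2)@(7, 5): e=[-16,0,64] → ·  [on edge]
    (1,3)@(3, 7): e=[8,30,10] → █
    (2,3)@(5, 7): e=[0,12,36] → ·  [on edge]
    (1,4)@(3, 9): e=[16,24,8] → █
    (2,4)@(5, 9): e=[8,6,34] → █
    (3,4)@(7, 9): e=[0,-12,60] → ·  [on edge]
    (1,5)@(3, 11): e=[24,18,6] → █
    (2,5)@(5, 11): e=[16,0,32] → ·  [on edge]
    (4,5)@(9, 11): e=[0,-36,84] → ·  [on edge]
    (1,6)@(3, 13): e=[32,12,4] → █
    (1,8)@(3, 17): e=[48,0,0] → ·  [on edge]
  covered (6 px):
    · · · · ·
    · · · · ·
    · · · · ·
    · █ · · ·
    · █ █ · ·
    · █ · · ·
    · █ · · ·
    · █ · · ·
    · · · · ·

Final: [8,63,43]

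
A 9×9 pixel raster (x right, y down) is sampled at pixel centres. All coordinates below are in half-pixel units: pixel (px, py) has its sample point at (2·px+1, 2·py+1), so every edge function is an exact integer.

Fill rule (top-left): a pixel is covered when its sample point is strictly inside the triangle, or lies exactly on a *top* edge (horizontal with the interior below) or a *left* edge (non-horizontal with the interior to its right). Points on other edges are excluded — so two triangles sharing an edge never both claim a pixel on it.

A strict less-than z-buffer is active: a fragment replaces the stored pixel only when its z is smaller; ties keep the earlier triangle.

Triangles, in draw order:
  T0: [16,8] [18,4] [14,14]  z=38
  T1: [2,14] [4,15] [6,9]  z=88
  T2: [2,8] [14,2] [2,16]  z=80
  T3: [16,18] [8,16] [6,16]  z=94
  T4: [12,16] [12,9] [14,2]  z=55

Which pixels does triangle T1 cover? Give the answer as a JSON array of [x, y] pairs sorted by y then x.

T0:
  2·area = 4
  edge (16, 8)→(18, 4): d=(2,-4) top-left  bias=+0
  edge (18, 4)→(14, 14): d=(-4,10) right/bottom  bias=-1
  edge (14, 14)→(16, 8): d=(2,-6) top-left  bias=+0
    (8,2)@(17, 5): e=[-2,6,0] → .  [on edge]
    (7,5)@(15, 11): e=[2,2,0] → X  [on edge]
    (8,5)@(17, 11): e=[10,-18,12] → .
    (7,6)@(15, 13): e=[6,-6,4] → .
    (6,8)@(13, 17): e=[6,-2,0] → .  [on edge]
  covered (1 px):
    . . . . . . . . .
    . . . . . . . . .
    . . . . . . . . .
    . . . . . . . . .
    . . . . . . . . .
    . . . . . . . X .
    . . . . . . . . .
    . . . . . . . . .
    . . . . . . . . .
T1:
  2·area = 14  (B↔C swapped to make it positive)
  edge (2, 14)→(6, 9): d=(4,-5) top-left  bias=+0
  edge (6, 9)→(4, 15): d=(-2,6) right/bottom  bias=-1
  edge (4, 15)→(2, 14): d=(-2,-1) top-left  bias=+0
    (2,5)@(5, 11): e=[3,2,9] → X
    (3,5)@(7, 11): e=[13,-10,11] → .
    (1,6)@(3, 13): e=[1,10,3] → X
    (2,6)@(5, 13): e=[11,-2,5] → .
    (1,7)@(3, 15): e=[9,6,-1] → .
  covered (2 px):
    . . . . . . . . .
    . . . . . . . . .
    . . . . . . . . .
    . . . . . . . . .
    . . . . . . . . .
    . . X . . . . . .
    . X . . . . . . .
    . . . . . . . . .
    . . . . . . . . .
T2:
  2·area = 96
  edge (2, 8)→(14, 2): d=(12,-6) top-left  bias=+0
  edge (14, 2)→(2, 16): d=(-12,14) right/bottom  bias=-1
  edge (2, 16)→(2, 8): d=(0,-8) top-left  bias=+0
    (6,1)@(13, 3): e=[6,2,88] → X
    (7,1)@(15, 3): e=[18,-26,104] → .
    (4,2)@(9, 5): e=[6,34,56] → X
    (5,2)@(11, 5): e=[18,6,72] → X
    (6,2)@(13, 5): e=[30,-22,88] → .
    (2,3)@(5, 7): e=[6,66,24] → X
    (3,3)@(7, 7): e=[18,38,40] → X
    (5,3)@(11, 7): e=[42,-18,72] → .
    (1,4)@(3, 9): e=[18,70,8] → X
    (4,4)@(9, 9): e=[54,-14,56] → .
    (1,5)@(3, 11): e=[42,46,8] → X
    (3,5)@(7, 11): e=[66,-10,40] → .
  covered (12 px):
    . . . . . . . . .
    . . . . . . X . .
    . . . . X X . . .
    . . X X X . . . .
    . X X X . . . . .
    . X X . . . . . .
    . X . . . . . . .
    . . . . . . . . .
    . . . . . . . . .
T3:
  2·area = 4  (B↔C swapped to make it positive)
  edge (16, 18)→(6, 16): d=(-10,-2) top-left  bias=+0
  edge (6, 16)→(8, 16): d=(2,0) top-left  bias=+0
  edge (8, 16)→(16, 18): d=(8,2) right/bottom  bias=-1
    (0,7)@(1, 15): e=[0,-2,6] → .  [on edge]
    (5,8)@(11, 17): e=[0,2,2] → X  [on edge]
    (6,8)@(13, 17): e=[4,2,-2] → .
  covered (1 px):
    . . . . . . . . .
    . . . . . . . . .
    . . . . . . . . .
    . . . . . . . . .
    . . . . . . . . .
    . . . . . . . . .
    . . . . . . . . .
    . . . . . . . . .
    . . . . . X . . .
T4:
  2·area = 14
  edge (12, 16)→(12, 9): d=(0,-7) top-left  bias=+0
  edge (12, 9)→(14, 2): d=(2,-7) top-left  bias=+0
  edge (14, 2)→(12, 16): d=(-2,14) right/bottom  bias=-1
    (6,3)@(13, 7): e=[7,3,4] → X
    (7,3)@(15, 7): e=[21,17,-24] → .
    (6,4)@(13, 9): e=[7,7,0] → .  [on edge]
  covered (1 px):
    . . . . . . . . .
    . . . . . . . . .
    . . . . . . . . .
    . . . . . . X . .
    . . . . . . . . .
    . . . . . . . . .
    . . . . . . . . .
    . . . . . . . . .
    . . . . . . . . .

Result: [[2,5],[1,6]]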